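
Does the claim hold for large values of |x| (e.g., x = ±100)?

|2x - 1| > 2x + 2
x = 100: LHS = |2·100 - 1| = |199| = 199, RHS = 2·100 + 2 = 202; 199 > 202 — FAILS
x = -100: LHS = |2·(-100) - 1| = |-201| = 201, RHS = 2·(-100) + 2 = -198; 201 > -198 — holds

Answer: Partially: fails for x = 100, holds for x = -100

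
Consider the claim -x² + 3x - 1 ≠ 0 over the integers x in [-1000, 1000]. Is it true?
Track d = LHS − RHS over the integers in [-1000, 1000]. Equality would need d = 0, but d changes sign only between consecutive integers, jumping over 0:
x = 0: LHS = -0² + 3·0 - 1 = -1; -1 ≠ 0 — holds  (d = -1)
x = 1: LHS = -1² + 3·1 - 1 = 1; 1 ≠ 0 — holds  (d = 1)
x = 2: LHS = -2² + 3·2 - 1 = 1; 1 ≠ 0 — holds  (d = 1)
x = 3: LHS = -3² + 3·3 - 1 = -1; -1 ≠ 0 — holds  (d = -1)
Away from these crossings d keeps a constant sign, and checking every integer in [-1000, 1000] confirms d ≠ 0 throughout. Hence the two sides are never equal, so the relation holds for every integer in [-1000, 1000].

No counterexample exists.

Answer: True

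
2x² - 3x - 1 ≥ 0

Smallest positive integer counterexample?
Testing positive integers:
x = 1: LHS = 2·1² - 3·1 - 1 = -2; -2 ≥ 0 — FAILS  ← smallest positive counterexample

Answer: x = 1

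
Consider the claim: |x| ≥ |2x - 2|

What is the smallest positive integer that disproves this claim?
Testing positive integers:
x = 1: LHS = |1| = 1, RHS = |2·1 - 2| = |0| = 0; 1 ≥ 0 — holds
x = 2: LHS = |2| = 2, RHS = |2·2 - 2| = |2| = 2; 2 ≥ 2 — holds
x = 3: LHS = |3| = 3, RHS = |2·3 - 2| = |4| = 4; 3 ≥ 4 — FAILS  ← smallest positive counterexample

Answer: x = 3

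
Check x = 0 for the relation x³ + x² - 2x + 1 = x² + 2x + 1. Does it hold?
x = 0: LHS = 0³ + 0² - 2·0 + 1 = 1, RHS = 0² + 2·0 + 1 = 1; 1 = 1 — holds

The relation is satisfied at x = 0.

Answer: Yes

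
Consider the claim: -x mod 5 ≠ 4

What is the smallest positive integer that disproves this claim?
Testing positive integers:
x = 1: LHS = (-1) mod 5 = 4; 4 ≠ 4 — FAILS  ← smallest positive counterexample

Answer: x = 1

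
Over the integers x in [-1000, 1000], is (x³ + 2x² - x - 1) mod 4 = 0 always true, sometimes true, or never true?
For a polynomial with integer coefficients, its value mod 4 depends only on x mod 4, so it suffices to check one representative of each residue class, x = 0, 1, 2, 3:
x = 0: LHS = (0³ + 2·0² - 0 - 1) mod 4 = (-1) mod 4 = 3; 3 = 0 — FAILS
x = 1: LHS = (1³ + 2·1² - 1 - 1) mod 4 = 1 mod 4 = 1; 1 = 0 — FAILS
x = 2: LHS = (2³ + 2·2² - 2 - 1) mod 4 = 13 mod 4 = 1; 1 = 0 — FAILS
x = 3: LHS = (3³ + 2·3² - 3 - 1) mod 4 = 41 mod 4 = 1; 1 = 0 — FAILS
The relation fails in every residue class, so the claimed relation (=) fails for every integer in [-1000, 1000].

No integer in the range satisfies it.

Answer: Never true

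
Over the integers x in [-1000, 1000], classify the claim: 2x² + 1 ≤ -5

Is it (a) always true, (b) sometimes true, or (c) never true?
Over all integers in [-1000, 1000], LHS − RHS is smallest at x = 0, where it equals 6:
x = 0: LHS = 2·0² + 1 = 1; 1 ≤ -5 — FAILS
At the ends of the range:
x = -1000: LHS = 2·(-1000)² + 1 = 2000001; 2000001 ≤ -5 — FAILS
x = 1000: LHS = 2·1000² + 1 = 2000001; 2000001 ≤ -5 — FAILS
Hence LHS − RHS is never zero or negative, i.e. LHS > RHS throughout, so the claimed relation (≤) fails for every integer in [-1000, 1000].

No integer in the range satisfies it.

Answer: Never true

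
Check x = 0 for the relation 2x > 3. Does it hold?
x = 0: LHS = 2·0 = 0; 0 > 3 — FAILS

The relation fails at x = 0, so x = 0 is a counterexample.

Answer: No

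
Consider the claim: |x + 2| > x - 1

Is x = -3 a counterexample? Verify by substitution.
Substitute x = -3 into the relation:
x = -3: LHS = |(-3) + 2| = |-1| = 1, RHS = (-3) - 1 = -4; 1 > -4 — holds

The relation holds at x = -3, so it is not a counterexample.

Answer: No, x = -3 is not a counterexample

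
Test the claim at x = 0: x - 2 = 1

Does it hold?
x = 0: LHS = 0 - 2 = -2; -2 = 1 — FAILS

The relation fails at x = 0, so x = 0 is a counterexample.

Answer: No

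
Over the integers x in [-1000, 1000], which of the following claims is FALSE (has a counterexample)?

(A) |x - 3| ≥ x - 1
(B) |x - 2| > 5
(A) x = 3: LHS = |3 - 3| = |0| = 0, RHS = 3 - 1 = 2; 0 ≥ 2 — FAILS
(B) x = 0: LHS = |0 - 2| = |-2| = 2; 2 > 5 — FAILS

Answer: Both A and B are false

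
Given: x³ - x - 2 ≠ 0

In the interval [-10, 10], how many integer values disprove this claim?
Track d = LHS − RHS over the integers in [-10, 10]. Equality would need d = 0, but d changes sign only between consecutive integers, jumping over 0:
x = 1: LHS = 1³ - 1 - 2 = -2; -2 ≠ 0 — holds  (d = -2)
x = 2: LHS = 2³ - 2 - 2 = 4; 4 ≠ 0 — holds  (d = 4)
Away from these crossings d keeps a constant sign, and checking every integer in [-10, 10] confirms d ≠ 0 throughout. Hence the two sides are never equal, so the relation holds for every integer in [-10, 10].

No counterexample appears in that range.

Answer: 0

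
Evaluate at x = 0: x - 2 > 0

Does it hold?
x = 0: LHS = 0 - 2 = -2; -2 > 0 — FAILS

The relation fails at x = 0, so x = 0 is a counterexample.

Answer: No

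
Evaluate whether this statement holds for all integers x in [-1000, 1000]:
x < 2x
The claim fails at x = 0:
x = 0: RHS = 2·0 = 0; 0 < 0 — FAILS

Because a single integer refutes it, the statement is false.

Answer: False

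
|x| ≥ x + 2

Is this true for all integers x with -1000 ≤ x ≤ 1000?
The claim fails at x = 0:
x = 0: LHS = |0| = 0, RHS = 0 + 2 = 2; 0 ≥ 2 — FAILS

Because a single integer refutes it, the statement is false.

Answer: False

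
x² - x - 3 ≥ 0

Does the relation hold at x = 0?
x = 0: LHS = 0² - 0 - 3 = -3; -3 ≥ 0 — FAILS

The relation fails at x = 0, so x = 0 is a counterexample.

Answer: No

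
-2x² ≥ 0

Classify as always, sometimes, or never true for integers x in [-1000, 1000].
Holds at x = 0: LHS = -2·0² = 0; 0 ≥ 0 — holds
Fails at x = 1: LHS = -2·1² = -2; -2 ≥ 0 — FAILS
It is satisfied by some integers in the range but not all.

Answer: Sometimes true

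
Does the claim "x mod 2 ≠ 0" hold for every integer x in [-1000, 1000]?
The claim fails at x = 0:
x = 0: LHS = 0 mod 2 = 0; 0 ≠ 0 — FAILS

Because a single integer refutes it, the statement is false.

Answer: False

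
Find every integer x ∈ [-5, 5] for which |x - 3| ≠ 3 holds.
Holds for: {-5, -4, -3, -2, -1, 1, 2, 3, 4, 5}
Fails for: {0}

Answer: {-5, -4, -3, -2, -1, 1, 2, 3, 4, 5}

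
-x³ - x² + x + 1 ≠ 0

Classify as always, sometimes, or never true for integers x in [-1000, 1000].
Holds at x = 0: LHS = -0³ - 0² + 0 + 1 = 1; 1 ≠ 0 — holds
Fails at x = 1: LHS = -1³ - 1² + 1 + 1 = 0; 0 ≠ 0 — FAILS
It is satisfied by some integers in the range but not all.

Answer: Sometimes true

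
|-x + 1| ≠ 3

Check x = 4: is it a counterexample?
Substitute x = 4 into the relation:
x = 4: LHS = |-4 + 1| = |-3| = 3; 3 ≠ 3 — FAILS

Since the claim fails at x = 4, this value is a counterexample.

Answer: Yes, x = 4 is a counterexample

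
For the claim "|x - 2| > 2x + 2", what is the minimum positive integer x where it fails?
Testing positive integers:
x = 1: LHS = |1 - 2| = |-1| = 1, RHS = 2·1 + 2 = 4; 1 > 4 — FAILS  ← smallest positive counterexample

Answer: x = 1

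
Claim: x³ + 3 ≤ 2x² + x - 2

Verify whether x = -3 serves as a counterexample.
Substitute x = -3 into the relation:
x = -3: LHS = (-3)³ + 3 = -24, RHS = 2·(-3)² + (-3) - 2 = 13; -24 ≤ 13 — holds

The claim holds here, so x = -3 is not a counterexample. (A counterexample exists elsewhere, e.g. x = 0.)

Answer: No, x = -3 is not a counterexample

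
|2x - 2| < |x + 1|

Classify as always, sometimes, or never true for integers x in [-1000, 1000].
Holds at x = 1: LHS = |2·1 - 2| = |0| = 0, RHS = |1 + 1| = |2| = 2; 0 < 2 — holds
Fails at x = 0: LHS = |2·0 - 2| = |-2| = 2, RHS = |0 + 1| = |1| = 1; 2 < 1 — FAILS
It is satisfied by some integers in the range but not all.

Answer: Sometimes true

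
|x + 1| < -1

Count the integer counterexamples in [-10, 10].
Counterexamples in [-10, 10]: {-10, -9, -8, -7, -6, -5, -4, -3, -2, -1, 0, 1, 2, 3, 4, 5, 6, 7, 8, 9, 10}.

Counting them gives 21 values.

Answer: 21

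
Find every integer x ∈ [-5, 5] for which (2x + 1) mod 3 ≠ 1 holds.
Holds for: {-5, -4, -2, -1, 1, 2, 4, 5}
Fails for: {-3, 0, 3}

Answer: {-5, -4, -2, -1, 1, 2, 4, 5}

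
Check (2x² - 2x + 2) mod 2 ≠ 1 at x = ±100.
x = 100: LHS = (2·100² - 2·100 + 2) mod 2 = 19802 mod 2 = 0; 0 ≠ 1 — holds
x = -100: LHS = (2·(-100)² - 2·(-100) + 2) mod 2 = 20202 mod 2 = 0; 0 ≠ 1 — holds

Answer: Yes, holds for both x = 100 and x = -100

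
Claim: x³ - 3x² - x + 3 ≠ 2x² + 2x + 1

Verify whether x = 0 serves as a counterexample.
Substitute x = 0 into the relation:
x = 0: LHS = 0³ - 3·0² - 0 + 3 = 3, RHS = 2·0² + 2·0 + 1 = 1; 3 ≠ 1 — holds

The relation holds at x = 0, so it is not a counterexample.

Answer: No, x = 0 is not a counterexample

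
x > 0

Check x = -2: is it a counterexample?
Substitute x = -2 into the relation:
x = -2: -2 > 0 — FAILS

Since the claim fails at x = -2, this value is a counterexample.

Answer: Yes, x = -2 is a counterexample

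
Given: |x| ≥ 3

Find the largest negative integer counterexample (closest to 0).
Testing negative integers from -1 downward:
x = -1: LHS = |-1| = 1; 1 ≥ 3 — FAILS  ← closest negative counterexample to 0

Answer: x = -1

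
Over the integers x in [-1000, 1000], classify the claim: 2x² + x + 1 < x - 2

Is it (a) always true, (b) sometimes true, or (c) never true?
Over all integers in [-1000, 1000], LHS − RHS is smallest at x = 0, where it equals 3:
x = 0: LHS = 2·0² + 0 + 1 = 1, RHS = 0 - 2 = -2; 1 < -2 — FAILS
At the ends of the range:
x = -1000: LHS = 2·(-1000)² + (-1000) + 1 = 1999001, RHS = (-1000) - 2 = -1002; 1999001 < -1002 — FAILS
x = 1000: LHS = 2·1000² + 1000 + 1 = 2001001, RHS = 1000 - 2 = 998; 2001001 < 998 — FAILS
Hence LHS − RHS is never negative, i.e. LHS ≥ RHS throughout, so the claimed relation (<) fails for every integer in [-1000, 1000].

No integer in the range satisfies it.

Answer: Never true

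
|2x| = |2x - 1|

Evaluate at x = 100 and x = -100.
x = 100: LHS = |2·100| = |200| = 200, RHS = |2·100 - 1| = |199| = 199; 200 = 199 — FAILS
x = -100: LHS = |2·(-100)| = |-200| = 200, RHS = |2·(-100) - 1| = |-201| = 201; 200 = 201 — FAILS

Answer: No, fails for both x = 100 and x = -100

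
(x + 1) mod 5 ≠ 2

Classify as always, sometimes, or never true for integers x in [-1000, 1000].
Holds at x = 0: LHS = (0 + 1) mod 5 = 1 mod 5 = 1; 1 ≠ 2 — holds
Fails at x = 1: LHS = (1 + 1) mod 5 = 2 mod 5 = 2; 2 ≠ 2 — FAILS
It is satisfied by some integers in the range but not all.

Answer: Sometimes true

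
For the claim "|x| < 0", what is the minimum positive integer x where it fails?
Testing positive integers:
x = 1: LHS = |1| = 1; 1 < 0 — FAILS  ← smallest positive counterexample

Answer: x = 1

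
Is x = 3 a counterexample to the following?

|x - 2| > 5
Substitute x = 3 into the relation:
x = 3: LHS = |3 - 2| = |1| = 1; 1 > 5 — FAILS

Since the claim fails at x = 3, this value is a counterexample.

Answer: Yes, x = 3 is a counterexample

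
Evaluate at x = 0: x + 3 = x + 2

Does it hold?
x = 0: LHS = 0 + 3 = 3, RHS = 0 + 2 = 2; 3 = 2 — FAILS

The relation fails at x = 0, so x = 0 is a counterexample.

Answer: No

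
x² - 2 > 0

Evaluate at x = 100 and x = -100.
x = 100: LHS = 100² - 2 = 9998; 9998 > 0 — holds
x = -100: LHS = (-100)² - 2 = 9998; 9998 > 0 — holds

Answer: Yes, holds for both x = 100 and x = -100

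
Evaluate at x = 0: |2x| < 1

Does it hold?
x = 0: LHS = |2·0| = |0| = 0; 0 < 1 — holds

The relation is satisfied at x = 0.

Answer: Yes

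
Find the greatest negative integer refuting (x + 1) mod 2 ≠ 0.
Testing negative integers from -1 downward:
x = -1: LHS = ((-1) + 1) mod 2 = 0 mod 2 = 0; 0 ≠ 0 — FAILS  ← closest negative counterexample to 0

Answer: x = -1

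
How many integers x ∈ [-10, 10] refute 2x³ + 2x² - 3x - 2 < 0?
Counterexamples in [-10, 10]: {-1, 2, 3, 4, 5, 6, 7, 8, 9, 10}.

Counting them gives 10 values.

Answer: 10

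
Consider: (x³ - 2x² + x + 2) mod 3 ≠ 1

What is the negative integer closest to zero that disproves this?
Testing negative integers from -1 downward:
x = -1: LHS = ((-1)³ - 2·(-1)² + (-1) + 2) mod 3 = (-2) mod 3 = 1; 1 ≠ 1 — FAILS  ← closest negative counterexample to 0

Answer: x = -1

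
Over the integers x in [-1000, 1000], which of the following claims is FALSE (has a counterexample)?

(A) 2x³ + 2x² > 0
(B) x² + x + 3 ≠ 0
(A) x = 0: LHS = 2·0³ + 2·0² = 0; 0 > 0 — FAILS

(B) Over all integers in [-1000, 1000], LHS − RHS is always positive; it is smallest at x = 0, where it equals 3:
x = 0: LHS = 0² + 0 + 3 = 3; 3 ≠ 0 — holds
At the ends of the range:
x = -1000: LHS = (-1000)² + (-1000) + 3 = 999003; 999003 ≠ 0 — holds
x = 1000: LHS = 1000² + 1000 + 3 = 1001003; 1001003 ≠ 0 — holds
Hence LHS − RHS is never 0, i.e. the two sides are never equal, so the relation holds for every integer in [-1000, 1000].

Only (A) has a counterexample.

Answer: A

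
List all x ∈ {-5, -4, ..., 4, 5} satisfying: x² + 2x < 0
Holds for: {-1}
Fails for: {-5, -4, -3, -2, 0, 1, 2, 3, 4, 5}

Answer: {-1}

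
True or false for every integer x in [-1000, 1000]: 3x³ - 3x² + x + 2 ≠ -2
Track d = LHS − RHS over the integers in [-1000, 1000]. Equality would need d = 0, but d changes sign only between consecutive integers, jumping over 0:
x = -1: LHS = 3·(-1)³ - 3·(-1)² + (-1) + 2 = -5; -5 ≠ -2 — holds  (d = -3)
x = 0: LHS = 3·0³ - 3·0² + 0 + 2 = 2; 2 ≠ -2 — holds  (d = 4)
Away from these crossings d keeps a constant sign, and checking every integer in [-1000, 1000] confirms d ≠ 0 throughout. Hence the two sides are never equal, so the relation holds for every integer in [-1000, 1000].

No counterexample exists.

Answer: True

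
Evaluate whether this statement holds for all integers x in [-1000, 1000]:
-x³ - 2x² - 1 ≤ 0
The claim fails at x = -3:
x = -3: LHS = -(-3)³ - 2·(-3)² - 1 = 8; 8 ≤ 0 — FAILS

Because a single integer refutes it, the statement is false.

Answer: False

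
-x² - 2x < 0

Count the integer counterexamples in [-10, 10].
Counterexamples in [-10, 10]: {-2, -1, 0}.

Counting them gives 3 values.

Answer: 3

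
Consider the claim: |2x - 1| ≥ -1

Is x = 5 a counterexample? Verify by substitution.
Substitute x = 5 into the relation:
x = 5: LHS = |2·5 - 1| = |9| = 9; 9 ≥ -1 — holds

The relation holds at x = 5, so it is not a counterexample.

Answer: No, x = 5 is not a counterexample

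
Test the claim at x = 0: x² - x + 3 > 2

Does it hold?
x = 0: LHS = 0² - 0 + 3 = 3; 3 > 2 — holds

The relation is satisfied at x = 0.

Answer: Yes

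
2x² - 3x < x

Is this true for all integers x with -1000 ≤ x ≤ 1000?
The claim fails at x = 0:
x = 0: LHS = 2·0² - 3·0 = 0; 0 < 0 — FAILS

Because a single integer refutes it, the statement is false.

Answer: False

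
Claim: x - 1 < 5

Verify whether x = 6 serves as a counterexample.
Substitute x = 6 into the relation:
x = 6: LHS = 6 - 1 = 5; 5 < 5 — FAILS

Since the claim fails at x = 6, this value is a counterexample.

Answer: Yes, x = 6 is a counterexample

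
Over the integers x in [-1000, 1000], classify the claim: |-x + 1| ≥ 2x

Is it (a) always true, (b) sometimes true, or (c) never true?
Holds at x = 0: LHS = |-0 + 1| = |1| = 1, RHS = 2·0 = 0; 1 ≥ 0 — holds
Fails at x = 1: LHS = |-1 + 1| = |0| = 0, RHS = 2·1 = 2; 0 ≥ 2 — FAILS
It is satisfied by some integers in the range but not all.

Answer: Sometimes true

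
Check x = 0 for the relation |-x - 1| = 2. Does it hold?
x = 0: LHS = |-0 - 1| = |-1| = 1; 1 = 2 — FAILS

The relation fails at x = 0, so x = 0 is a counterexample.

Answer: No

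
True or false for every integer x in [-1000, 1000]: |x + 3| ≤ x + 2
The claim fails at x = 0:
x = 0: LHS = |0 + 3| = |3| = 3, RHS = 0 + 2 = 2; 3 ≤ 2 — FAILS

Because a single integer refutes it, the statement is false.

Answer: False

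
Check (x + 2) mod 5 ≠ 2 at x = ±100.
x = 100: LHS = (100 + 2) mod 5 = 102 mod 5 = 2; 2 ≠ 2 — FAILS
x = -100: LHS = ((-100) + 2) mod 5 = (-98) mod 5 = 2; 2 ≠ 2 — FAILS

Answer: No, fails for both x = 100 and x = -100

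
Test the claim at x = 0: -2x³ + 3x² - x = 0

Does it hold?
x = 0: LHS = -2·0³ + 3·0² - 0 = 0; 0 = 0 — holds

The relation is satisfied at x = 0.

Answer: Yes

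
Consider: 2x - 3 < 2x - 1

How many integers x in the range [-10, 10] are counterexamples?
Over all integers in [-10, 10], LHS − RHS is largest at x = 0, where it equals -2:
x = 0: LHS = 2·0 - 3 = -3, RHS = 2·0 - 1 = -1; -3 < -1 — holds
At the ends of the range:
x = -10: LHS = 2·(-10) - 3 = -23, RHS = 2·(-10) - 1 = -21; -23 < -21 — holds
x = 10: LHS = 2·10 - 3 = 17, RHS = 2·10 - 1 = 19; 17 < 19 — holds
Hence LHS − RHS is never zero or positive, i.e. LHS < RHS throughout, so the relation holds for every integer in [-10, 10].

No counterexample appears in that range.

Answer: 0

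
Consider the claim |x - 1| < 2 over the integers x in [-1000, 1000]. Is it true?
The claim fails at x = -1:
x = -1: LHS = |(-1) - 1| = |-2| = 2; 2 < 2 — FAILS

Because a single integer refutes it, the statement is false.

Answer: False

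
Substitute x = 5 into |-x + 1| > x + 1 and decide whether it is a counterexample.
Substitute x = 5 into the relation:
x = 5: LHS = |-5 + 1| = |-4| = 4, RHS = 5 + 1 = 6; 4 > 6 — FAILS

Since the claim fails at x = 5, this value is a counterexample.

Answer: Yes, x = 5 is a counterexample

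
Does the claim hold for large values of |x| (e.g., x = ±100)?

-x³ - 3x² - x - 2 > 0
x = 100: LHS = -100³ - 3·100² - 100 - 2 = -1030102; -1030102 > 0 — FAILS
x = -100: LHS = -(-100)³ - 3·(-100)² - (-100) - 2 = 970098; 970098 > 0 — holds

Answer: Partially: fails for x = 100, holds for x = -100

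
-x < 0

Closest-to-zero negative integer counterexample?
Testing negative integers from -1 downward:
x = -1: LHS = -(-1) = 1; 1 < 0 — FAILS  ← closest negative counterexample to 0

Answer: x = -1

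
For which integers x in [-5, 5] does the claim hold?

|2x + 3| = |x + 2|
Holds for: {-1}
Fails for: {-5, -4, -3, -2, 0, 1, 2, 3, 4, 5}

Answer: {-1}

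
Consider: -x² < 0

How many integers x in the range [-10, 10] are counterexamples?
Counterexamples in [-10, 10]: {0}.

Counting them gives 1 values.

Answer: 1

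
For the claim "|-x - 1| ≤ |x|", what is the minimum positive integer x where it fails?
Testing positive integers:
x = 1: LHS = |-1 - 1| = |-2| = 2, RHS = |1| = 1; 2 ≤ 1 — FAILS  ← smallest positive counterexample

Answer: x = 1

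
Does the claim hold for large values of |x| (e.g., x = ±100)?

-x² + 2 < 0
x = 100: LHS = -100² + 2 = -9998; -9998 < 0 — holds
x = -100: LHS = -(-100)² + 2 = -9998; -9998 < 0 — holds

Answer: Yes, holds for both x = 100 and x = -100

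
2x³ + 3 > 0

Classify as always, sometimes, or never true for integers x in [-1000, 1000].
Holds at x = 0: LHS = 2·0³ + 3 = 3; 3 > 0 — holds
Fails at x = -2: LHS = 2·(-2)³ + 3 = -13; -13 > 0 — FAILS
It is satisfied by some integers in the range but not all.

Answer: Sometimes true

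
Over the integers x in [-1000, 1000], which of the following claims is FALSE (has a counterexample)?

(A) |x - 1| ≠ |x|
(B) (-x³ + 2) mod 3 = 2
(A) Track d = LHS − RHS over the integers in [-1000, 1000]. Equality would need d = 0, but d changes sign only between consecutive integers, jumping over 0:
x = 0: LHS = |0 - 1| = |-1| = 1, RHS = |0| = 0; 1 ≠ 0 — holds  (d = 1)
x = 1: LHS = |1 - 1| = |0| = 0, RHS = |1| = 1; 0 ≠ 1 — holds  (d = -1)
Away from these crossings d keeps a constant sign, and checking every integer in [-1000, 1000] confirms d ≠ 0 throughout. Hence the two sides are never equal, so the relation holds for every integer in [-1000, 1000].

(B) x = 1: LHS = (-1³ + 2) mod 3 = 1 mod 3 = 1; 1 = 2 — FAILS

Only (B) has a counterexample.

Answer: B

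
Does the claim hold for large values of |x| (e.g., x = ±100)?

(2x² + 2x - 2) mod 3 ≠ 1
x = 100: LHS = (2·100² + 2·100 - 2) mod 3 = 20198 mod 3 = 2; 2 ≠ 1 — holds
x = -100: LHS = (2·(-100)² + 2·(-100) - 2) mod 3 = 19798 mod 3 = 1; 1 ≠ 1 — FAILS

Answer: Partially: holds for x = 100, fails for x = -100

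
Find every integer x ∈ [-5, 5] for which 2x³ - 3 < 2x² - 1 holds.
Holds for: {-5, -4, -3, -2, -1, 0, 1}
Fails for: {2, 3, 4, 5}

Answer: {-5, -4, -3, -2, -1, 0, 1}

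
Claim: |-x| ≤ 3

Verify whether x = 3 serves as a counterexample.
Substitute x = 3 into the relation:
x = 3: LHS = |-3| = 3; 3 ≤ 3 — holds

The claim holds here, so x = 3 is not a counterexample. (A counterexample exists elsewhere, e.g. x = 4.)

Answer: No, x = 3 is not a counterexample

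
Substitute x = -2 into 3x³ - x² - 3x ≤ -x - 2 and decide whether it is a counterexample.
Substitute x = -2 into the relation:
x = -2: LHS = 3·(-2)³ - (-2)² - 3·(-2) = -22, RHS = -(-2) - 2 = 0; -22 ≤ 0 — holds

The claim holds here, so x = -2 is not a counterexample. (A counterexample exists elsewhere, e.g. x = 0.)

Answer: No, x = -2 is not a counterexample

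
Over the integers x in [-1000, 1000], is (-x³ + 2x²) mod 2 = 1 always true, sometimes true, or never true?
Holds at x = 1: LHS = (-1³ + 2·1²) mod 2 = 1 mod 2 = 1; 1 = 1 — holds
Fails at x = 0: LHS = (-0³ + 2·0²) mod 2 = 0 mod 2 = 0; 0 = 1 — FAILS
It is satisfied by some integers in the range but not all.

Answer: Sometimes true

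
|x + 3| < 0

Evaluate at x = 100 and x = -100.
x = 100: LHS = |100 + 3| = |103| = 103; 103 < 0 — FAILS
x = -100: LHS = |(-100) + 3| = |-97| = 97; 97 < 0 — FAILS

Answer: No, fails for both x = 100 and x = -100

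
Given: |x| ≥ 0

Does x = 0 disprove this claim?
Substitute x = 0 into the relation:
x = 0: LHS = |0| = 0; 0 ≥ 0 — holds

The relation holds at x = 0, so it is not a counterexample.

Answer: No, x = 0 is not a counterexample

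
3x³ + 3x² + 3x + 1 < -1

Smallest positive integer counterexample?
Testing positive integers:
x = 1: LHS = 3·1³ + 3·1² + 3·1 + 1 = 10; 10 < -1 — FAILS  ← smallest positive counterexample

Answer: x = 1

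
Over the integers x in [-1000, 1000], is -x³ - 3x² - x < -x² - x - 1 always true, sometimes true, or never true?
Holds at x = 1: LHS = -1³ - 3·1² - 1 = -5, RHS = -1² - 1 - 1 = -3; -5 < -3 — holds
Fails at x = 0: LHS = -0³ - 3·0² - 0 = 0, RHS = -0² - 0 - 1 = -1; 0 < -1 — FAILS
It is satisfied by some integers in the range but not all.

Answer: Sometimes true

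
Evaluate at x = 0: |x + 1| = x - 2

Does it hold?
x = 0: LHS = |0 + 1| = |1| = 1, RHS = 0 - 2 = -2; 1 = -2 — FAILS

The relation fails at x = 0, so x = 0 is a counterexample.

Answer: No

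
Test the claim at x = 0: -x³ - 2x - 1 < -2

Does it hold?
x = 0: LHS = -0³ - 2·0 - 1 = -1; -1 < -2 — FAILS

The relation fails at x = 0, so x = 0 is a counterexample.

Answer: No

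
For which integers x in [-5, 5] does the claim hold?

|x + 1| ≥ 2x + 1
Holds for: {-5, -4, -3, -2, -1, 0}
Fails for: {1, 2, 3, 4, 5}

Answer: {-5, -4, -3, -2, -1, 0}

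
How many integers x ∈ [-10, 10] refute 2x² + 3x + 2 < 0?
Counterexamples in [-10, 10]: {-10, -9, -8, -7, -6, -5, -4, -3, -2, -1, 0, 1, 2, 3, 4, 5, 6, 7, 8, 9, 10}.

Counting them gives 21 values.

Answer: 21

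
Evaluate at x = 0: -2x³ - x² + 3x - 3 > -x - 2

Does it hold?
x = 0: LHS = -2·0³ - 0² + 3·0 - 3 = -3, RHS = -0 - 2 = -2; -3 > -2 — FAILS

The relation fails at x = 0, so x = 0 is a counterexample.

Answer: No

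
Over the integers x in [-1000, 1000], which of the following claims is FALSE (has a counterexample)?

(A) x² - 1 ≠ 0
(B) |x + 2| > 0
(A) x = 1: LHS = 1² - 1 = 0; 0 ≠ 0 — FAILS
(B) x = -2: LHS = |(-2) + 2| = |0| = 0; 0 > 0 — FAILS

Answer: Both A and B are false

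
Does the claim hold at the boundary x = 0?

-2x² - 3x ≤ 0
x = 0: LHS = -2·0² - 3·0 = 0; 0 ≤ 0 — holds

The relation is satisfied at x = 0.

Answer: Yes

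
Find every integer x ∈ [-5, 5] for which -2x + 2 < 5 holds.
Holds for: {-1, 0, 1, 2, 3, 4, 5}
Fails for: {-5, -4, -3, -2}

Answer: {-1, 0, 1, 2, 3, 4, 5}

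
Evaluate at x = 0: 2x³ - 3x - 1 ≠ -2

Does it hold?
x = 0: LHS = 2·0³ - 3·0 - 1 = -1; -1 ≠ -2 — holds

The relation is satisfied at x = 0.

Answer: Yes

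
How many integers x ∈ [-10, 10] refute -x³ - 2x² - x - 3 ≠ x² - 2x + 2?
Track d = LHS − RHS over the integers in [-10, 10]. Equality would need d = 0, but d changes sign only between consecutive integers, jumping over 0:
x = -4: LHS = -(-4)³ - 2·(-4)² - (-4) - 3 = 33, RHS = (-4)² - 2·(-4) + 2 = 26; 33 ≠ 26 — holds  (d = 7)
x = -3: LHS = -(-3)³ - 2·(-3)² - (-3) - 3 = 9, RHS = (-3)² - 2·(-3) + 2 = 17; 9 ≠ 17 — holds  (d = -8)
Away from these crossings d keeps a constant sign, and checking every integer in [-10, 10] confirms d ≠ 0 throughout. Hence the two sides are never equal, so the relation holds for every integer in [-10, 10].

No counterexample appears in that range.

Answer: 0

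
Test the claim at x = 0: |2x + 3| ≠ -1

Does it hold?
x = 0: LHS = |2·0 + 3| = |3| = 3; 3 ≠ -1 — holds

The relation is satisfied at x = 0.

Answer: Yes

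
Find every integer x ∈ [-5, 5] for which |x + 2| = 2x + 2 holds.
Holds for: {0}
Fails for: {-5, -4, -3, -2, -1, 1, 2, 3, 4, 5}

Answer: {0}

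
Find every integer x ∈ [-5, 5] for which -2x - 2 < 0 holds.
Holds for: {0, 1, 2, 3, 4, 5}
Fails for: {-5, -4, -3, -2, -1}

Answer: {0, 1, 2, 3, 4, 5}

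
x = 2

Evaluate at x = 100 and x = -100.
x = 100: 100 = 2 — FAILS
x = -100: -100 = 2 — FAILS

Answer: No, fails for both x = 100 and x = -100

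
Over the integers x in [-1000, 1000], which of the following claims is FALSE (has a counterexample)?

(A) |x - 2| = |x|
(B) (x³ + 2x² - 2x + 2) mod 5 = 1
(A) x = 0: LHS = |0 - 2| = |-2| = 2, RHS = |0| = 0; 2 = 0 — FAILS
(B) x = 0: LHS = (0³ + 2·0² - 2·0 + 2) mod 5 = 2 mod 5 = 2; 2 = 1 — FAILS

Answer: Both A and B are false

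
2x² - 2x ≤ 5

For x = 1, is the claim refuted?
Substitute x = 1 into the relation:
x = 1: LHS = 2·1² - 2·1 = 0; 0 ≤ 5 — holds

The claim holds here, so x = 1 is not a counterexample. (A counterexample exists elsewhere, e.g. x = -2.)

Answer: No, x = 1 is not a counterexample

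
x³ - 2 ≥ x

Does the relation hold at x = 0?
x = 0: LHS = 0³ - 2 = -2; -2 ≥ 0 — FAILS

The relation fails at x = 0, so x = 0 is a counterexample.

Answer: No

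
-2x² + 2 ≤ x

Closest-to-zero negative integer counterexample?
Testing negative integers from -1 downward:
x = -1: LHS = -2·(-1)² + 2 = 0; 0 ≤ -1 — FAILS  ← closest negative counterexample to 0

Answer: x = -1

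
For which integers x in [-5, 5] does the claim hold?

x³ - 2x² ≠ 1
Track d = LHS − RHS over the integers in [-5, 5]. Equality would need d = 0, but d changes sign only between consecutive integers, jumping over 0:
x = 2: LHS = 2³ - 2·2² = 0; 0 ≠ 1 — holds  (d = -1)
x = 3: LHS = 3³ - 2·3² = 9; 9 ≠ 1 — holds  (d = 8)
Away from these crossings d keeps a constant sign, and checking every integer in [-5, 5] confirms d ≠ 0 throughout. Hence the two sides are never equal, so the relation holds for every integer in [-5, 5].

Answer: All integers in [-5, 5]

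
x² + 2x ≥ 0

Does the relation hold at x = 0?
x = 0: LHS = 0² + 2·0 = 0; 0 ≥ 0 — holds

The relation is satisfied at x = 0.

Answer: Yes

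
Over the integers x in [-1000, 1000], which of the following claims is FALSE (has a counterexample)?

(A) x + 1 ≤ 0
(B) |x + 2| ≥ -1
(A) x = 0: LHS = 0 + 1 = 1; 1 ≤ 0 — FAILS

(B) An absolute value is never negative, so the left side is ≥ 0 for every x, while the right side is -1. Tightest case in [-1000, 1000] is x = -2:
x = -2: LHS = |(-2) + 2| = |0| = 0; 0 ≥ -1 — holds
Hence LHS − RHS is never negative, i.e. LHS ≥ RHS throughout, so the relation holds for every integer in [-1000, 1000].

Only (A) has a counterexample.

Answer: A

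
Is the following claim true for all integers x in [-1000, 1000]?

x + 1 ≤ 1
The claim fails at x = 1:
x = 1: LHS = 1 + 1 = 2; 2 ≤ 1 — FAILS

Because a single integer refutes it, the statement is false.

Answer: False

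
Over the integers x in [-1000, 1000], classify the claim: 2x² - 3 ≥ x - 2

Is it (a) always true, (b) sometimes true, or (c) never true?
Holds at x = 1: LHS = 2·1² - 3 = -1, RHS = 1 - 2 = -1; -1 ≥ -1 — holds
Fails at x = 0: LHS = 2·0² - 3 = -3, RHS = 0 - 2 = -2; -3 ≥ -2 — FAILS
It is satisfied by some integers in the range but not all.

Answer: Sometimes true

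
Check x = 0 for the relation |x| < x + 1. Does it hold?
x = 0: LHS = |0| = 0, RHS = 0 + 1 = 1; 0 < 1 — holds

The relation is satisfied at x = 0.

Answer: Yes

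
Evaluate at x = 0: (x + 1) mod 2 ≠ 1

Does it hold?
x = 0: LHS = (0 + 1) mod 2 = 1 mod 2 = 1; 1 ≠ 1 — FAILS

The relation fails at x = 0, so x = 0 is a counterexample.

Answer: No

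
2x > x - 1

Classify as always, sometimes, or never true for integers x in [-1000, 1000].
Holds at x = 0: LHS = 2·0 = 0, RHS = 0 - 1 = -1; 0 > -1 — holds
Fails at x = -1: LHS = 2·(-1) = -2, RHS = (-1) - 1 = -2; -2 > -2 — FAILS
It is satisfied by some integers in the range but not all.

Answer: Sometimes true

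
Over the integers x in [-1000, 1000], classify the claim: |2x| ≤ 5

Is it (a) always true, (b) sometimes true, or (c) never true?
Holds at x = 0: LHS = |2·0| = |0| = 0; 0 ≤ 5 — holds
Fails at x = 3: LHS = |2·3| = |6| = 6; 6 ≤ 5 — FAILS
It is satisfied by some integers in the range but not all.

Answer: Sometimes true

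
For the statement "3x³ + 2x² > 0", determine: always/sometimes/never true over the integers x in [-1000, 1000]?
Holds at x = 1: LHS = 3·1³ + 2·1² = 5; 5 > 0 — holds
Fails at x = 0: LHS = 3·0³ + 2·0² = 0; 0 > 0 — FAILS
It is satisfied by some integers in the range but not all.

Answer: Sometimes true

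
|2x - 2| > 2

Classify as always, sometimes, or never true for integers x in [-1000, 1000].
Holds at x = -1: LHS = |2·(-1) - 2| = |-4| = 4; 4 > 2 — holds
Fails at x = 0: LHS = |2·0 - 2| = |-2| = 2; 2 > 2 — FAILS
It is satisfied by some integers in the range but not all.

Answer: Sometimes true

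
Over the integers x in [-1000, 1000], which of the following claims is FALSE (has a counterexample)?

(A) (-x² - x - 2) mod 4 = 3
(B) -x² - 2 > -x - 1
(A) x = 0: LHS = (-0² - 0 - 2) mod 4 = (-2) mod 4 = 2; 2 = 3 — FAILS
(B) x = 0: LHS = -0² - 2 = -2, RHS = -0 - 1 = -1; -2 > -1 — FAILS

Answer: Both A and B are false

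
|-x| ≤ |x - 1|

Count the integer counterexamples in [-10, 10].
Counterexamples in [-10, 10]: {1, 2, 3, 4, 5, 6, 7, 8, 9, 10}.

Counting them gives 10 values.

Answer: 10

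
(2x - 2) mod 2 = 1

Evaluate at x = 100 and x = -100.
x = 100: LHS = (2·100 - 2) mod 2 = 198 mod 2 = 0; 0 = 1 — FAILS
x = -100: LHS = (2·(-100) - 2) mod 2 = (-202) mod 2 = 0; 0 = 1 — FAILS

Answer: No, fails for both x = 100 and x = -100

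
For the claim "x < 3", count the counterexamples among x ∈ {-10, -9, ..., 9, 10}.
Counterexamples in [-10, 10]: {3, 4, 5, 6, 7, 8, 9, 10}.

Counting them gives 8 values.

Answer: 8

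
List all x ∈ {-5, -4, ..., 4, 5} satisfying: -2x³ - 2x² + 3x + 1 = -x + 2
Track d = LHS − RHS over the integers in [-5, 5]. Equality would need d = 0, but d changes sign only between consecutive integers, jumping over 0:
x = -3: LHS = -2·(-3)³ - 2·(-3)² + 3·(-3) + 1 = 28, RHS = -(-3) + 2 = 5; 28 = 5 — FAILS  (d = 23)
x = -2: LHS = -2·(-2)³ - 2·(-2)² + 3·(-2) + 1 = 3, RHS = -(-2) + 2 = 4; 3 = 4 — FAILS  (d = -1)
Away from these crossings d keeps a constant sign, and checking every integer in [-5, 5] confirms d ≠ 0 throughout. Hence the two sides are never equal, so the claimed relation (=) fails for every integer in [-5, 5].

Answer: None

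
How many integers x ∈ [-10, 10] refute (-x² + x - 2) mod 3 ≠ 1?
Counterexamples in [-10, 10]: {-9, -8, -6, -5, -3, -2, 0, 1, 3, 4, 6, 7, 9, 10}.

Counting them gives 14 values.

Answer: 14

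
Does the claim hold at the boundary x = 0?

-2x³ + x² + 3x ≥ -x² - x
x = 0: LHS = -2·0³ + 0² + 3·0 = 0, RHS = -0² - 0 = 0; 0 ≥ 0 — holds

The relation is satisfied at x = 0.

Answer: Yes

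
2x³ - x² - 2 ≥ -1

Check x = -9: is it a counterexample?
Substitute x = -9 into the relation:
x = -9: LHS = 2·(-9)³ - (-9)² - 2 = -1541; -1541 ≥ -1 — FAILS

Since the claim fails at x = -9, this value is a counterexample.

Answer: Yes, x = -9 is a counterexample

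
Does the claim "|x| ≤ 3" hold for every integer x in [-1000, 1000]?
The claim fails at x = 4:
x = 4: LHS = |4| = 4; 4 ≤ 3 — FAILS

Because a single integer refutes it, the statement is false.

Answer: False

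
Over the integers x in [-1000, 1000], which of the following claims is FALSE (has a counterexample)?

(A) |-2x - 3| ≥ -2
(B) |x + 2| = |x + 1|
(A) An absolute value is never negative, so the left side is ≥ 0 for every x, while the right side is -2. Tightest case in [-1000, 1000] is x = -1:
x = -1: LHS = |-2·(-1) - 3| = |-1| = 1; 1 ≥ -2 — holds
Hence LHS − RHS is never negative, i.e. LHS ≥ RHS throughout, so the relation holds for every integer in [-1000, 1000].

(B) x = 0: LHS = |0 + 2| = |2| = 2, RHS = |0 + 1| = |1| = 1; 2 = 1 — FAILS

Only (B) has a counterexample.

Answer: B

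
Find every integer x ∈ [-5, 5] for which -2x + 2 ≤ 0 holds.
Holds for: {1, 2, 3, 4, 5}
Fails for: {-5, -4, -3, -2, -1, 0}

Answer: {1, 2, 3, 4, 5}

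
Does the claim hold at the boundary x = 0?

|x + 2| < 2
x = 0: LHS = |0 + 2| = |2| = 2; 2 < 2 — FAILS

The relation fails at x = 0, so x = 0 is a counterexample.

Answer: No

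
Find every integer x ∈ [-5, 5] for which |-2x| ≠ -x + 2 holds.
Holds for: {-5, -4, -3, -1, 0, 1, 2, 3, 4, 5}
Fails for: {-2}

Answer: {-5, -4, -3, -1, 0, 1, 2, 3, 4, 5}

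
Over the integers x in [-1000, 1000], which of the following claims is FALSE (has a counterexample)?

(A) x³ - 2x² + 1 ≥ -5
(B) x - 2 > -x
(A) x = -2: LHS = (-2)³ - 2·(-2)² + 1 = -15; -15 ≥ -5 — FAILS
(B) x = 0: LHS = 0 - 2 = -2, RHS = -0 = 0; -2 > 0 — FAILS

Answer: Both A and B are false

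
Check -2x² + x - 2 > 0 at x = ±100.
x = 100: LHS = -2·100² + 100 - 2 = -19902; -19902 > 0 — FAILS
x = -100: LHS = -2·(-100)² + (-100) - 2 = -20102; -20102 > 0 — FAILS

Answer: No, fails for both x = 100 and x = -100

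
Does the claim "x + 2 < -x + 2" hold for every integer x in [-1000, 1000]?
The claim fails at x = 0:
x = 0: LHS = 0 + 2 = 2, RHS = -0 + 2 = 2; 2 < 2 — FAILS

Because a single integer refutes it, the statement is false.

Answer: False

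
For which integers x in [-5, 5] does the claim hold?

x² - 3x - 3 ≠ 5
Track d = LHS − RHS over the integers in [-5, 5]. Equality would need d = 0, but d changes sign only between consecutive integers, jumping over 0:
x = -2: LHS = (-2)² - 3·(-2) - 3 = 7; 7 ≠ 5 — holds  (d = 2)
x = -1: LHS = (-1)² - 3·(-1) - 3 = 1; 1 ≠ 5 — holds  (d = -4)
x = 4: LHS = 4² - 3·4 - 3 = 1; 1 ≠ 5 — holds  (d = -4)
x = 5: LHS = 5² - 3·5 - 3 = 7; 7 ≠ 5 — holds  (d = 2)
Away from these crossings d keeps a constant sign, and checking every integer in [-5, 5] confirms d ≠ 0 throughout. Hence the two sides are never equal, so the relation holds for every integer in [-5, 5].

Answer: All integers in [-5, 5]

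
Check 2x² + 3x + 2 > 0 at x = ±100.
x = 100: LHS = 2·100² + 3·100 + 2 = 20302; 20302 > 0 — holds
x = -100: LHS = 2·(-100)² + 3·(-100) + 2 = 19702; 19702 > 0 — holds

Answer: Yes, holds for both x = 100 and x = -100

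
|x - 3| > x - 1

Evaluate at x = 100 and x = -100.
x = 100: LHS = |100 - 3| = |97| = 97, RHS = 100 - 1 = 99; 97 > 99 — FAILS
x = -100: LHS = |(-100) - 3| = |-103| = 103, RHS = (-100) - 1 = -101; 103 > -101 — holds

Answer: Partially: fails for x = 100, holds for x = -100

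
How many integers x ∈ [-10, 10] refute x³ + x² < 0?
Counterexamples in [-10, 10]: {-1, 0, 1, 2, 3, 4, 5, 6, 7, 8, 9, 10}.

Counting them gives 12 values.

Answer: 12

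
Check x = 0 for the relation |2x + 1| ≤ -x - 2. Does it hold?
x = 0: LHS = |2·0 + 1| = |1| = 1, RHS = -0 - 2 = -2; 1 ≤ -2 — FAILS

The relation fails at x = 0, so x = 0 is a counterexample.

Answer: No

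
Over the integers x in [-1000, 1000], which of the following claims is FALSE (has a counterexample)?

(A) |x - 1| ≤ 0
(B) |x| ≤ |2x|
(A) x = 0: LHS = |0 - 1| = |-1| = 1; 1 ≤ 0 — FAILS

(B) Over all integers in [-1000, 1000], LHS − RHS is largest at x = 0, where it equals 0:
x = 0: LHS = |0| = 0, RHS = |2·0| = |0| = 0; 0 ≤ 0 — holds
At the ends of the range:
x = -1000: LHS = |-1000| = 1000, RHS = |2·(-1000)| = |-2000| = 2000; 1000 ≤ 2000 — holds
x = 1000: LHS = |1000| = 1000, RHS = |2·1000| = |2000| = 2000; 1000 ≤ 2000 — holds
Hence LHS − RHS is never positive, i.e. LHS ≤ RHS throughout, so the relation holds for every integer in [-1000, 1000].

Only (A) has a counterexample.

Answer: A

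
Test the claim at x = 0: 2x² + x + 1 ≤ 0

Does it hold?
x = 0: LHS = 2·0² + 0 + 1 = 1; 1 ≤ 0 — FAILS

The relation fails at x = 0, so x = 0 is a counterexample.

Answer: No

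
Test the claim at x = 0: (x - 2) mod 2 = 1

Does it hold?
x = 0: LHS = (0 - 2) mod 2 = (-2) mod 2 = 0; 0 = 1 — FAILS

The relation fails at x = 0, so x = 0 is a counterexample.

Answer: No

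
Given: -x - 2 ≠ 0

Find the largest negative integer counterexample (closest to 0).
Testing negative integers from -1 downward:
x = -1: LHS = -(-1) - 2 = -1; -1 ≠ 0 — holds
x = -2: LHS = -(-2) - 2 = 0; 0 ≠ 0 — FAILS  ← closest negative counterexample to 0

Answer: x = -2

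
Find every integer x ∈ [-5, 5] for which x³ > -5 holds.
Holds for: {-1, 0, 1, 2, 3, 4, 5}
Fails for: {-5, -4, -3, -2}

Answer: {-1, 0, 1, 2, 3, 4, 5}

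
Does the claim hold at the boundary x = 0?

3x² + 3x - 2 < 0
x = 0: LHS = 3·0² + 3·0 - 2 = -2; -2 < 0 — holds

The relation is satisfied at x = 0.

Answer: Yes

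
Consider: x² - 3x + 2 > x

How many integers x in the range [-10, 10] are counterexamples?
Counterexamples in [-10, 10]: {1, 2, 3}.

Counting them gives 3 values.

Answer: 3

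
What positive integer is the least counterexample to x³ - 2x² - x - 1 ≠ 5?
Testing positive integers:
x = 1: LHS = 1³ - 2·1² - 1 - 1 = -3; -3 ≠ 5 — holds
x = 2: LHS = 2³ - 2·2² - 2 - 1 = -3; -3 ≠ 5 — holds
x = 3: LHS = 3³ - 2·3² - 3 - 1 = 5; 5 ≠ 5 — FAILS  ← smallest positive counterexample

Answer: x = 3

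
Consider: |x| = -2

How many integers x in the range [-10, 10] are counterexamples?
Counterexamples in [-10, 10]: {-10, -9, -8, -7, -6, -5, -4, -3, -2, -1, 0, 1, 2, 3, 4, 5, 6, 7, 8, 9, 10}.

Counting them gives 21 values.

Answer: 21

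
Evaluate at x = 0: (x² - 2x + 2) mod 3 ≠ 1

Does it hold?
x = 0: LHS = (0² - 2·0 + 2) mod 3 = 2 mod 3 = 2; 2 ≠ 1 — holds

The relation is satisfied at x = 0.

Answer: Yes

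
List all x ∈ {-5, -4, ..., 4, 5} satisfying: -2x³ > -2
Holds for: {-5, -4, -3, -2, -1, 0}
Fails for: {1, 2, 3, 4, 5}

Answer: {-5, -4, -3, -2, -1, 0}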